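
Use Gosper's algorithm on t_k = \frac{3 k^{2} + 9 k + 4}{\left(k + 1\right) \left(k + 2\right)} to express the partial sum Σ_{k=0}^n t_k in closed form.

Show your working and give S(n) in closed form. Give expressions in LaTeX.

S(n) = \frac{3 n^{2} + 7 n + 4}{n + 2}

Ratio r(k) = (k + 1)*(9*k + 3*(k + 1)**2 + 13)/((k + 3)*(3*k**2 + 9*k + 4)).
A = k + 1, B = k + 3, C = k**2 + 3*k + 4/3.
Need (k + 1)·f(k+1) − (k + 2)·f(k) = k**2 + 3*k + 4/3.
Degrees (1,1,2) ⇒ d ≤ 2.
Solving with deg f ≤ 2: f(k) = k*(3*k + 1)/3.
Then R = B(k−1)f/C = k*(k + 2)*(3*k + 1)/(3*k**2 + 9*k + 4), so s_k = R(k)·t_k = k*(3*k + 1)/(k + 1).
Δs = (3*k**2 + 9*k + 4)/(k**2 + 3*k + 2), as required.
Σ_(k=0)^n t_k = s_(n+1) − s_(0) = ((3*n**2 + 7*n + 4)/(n + 2)) − (0), i.e. (3*n**2 + 7*n + 4)/(n + 2).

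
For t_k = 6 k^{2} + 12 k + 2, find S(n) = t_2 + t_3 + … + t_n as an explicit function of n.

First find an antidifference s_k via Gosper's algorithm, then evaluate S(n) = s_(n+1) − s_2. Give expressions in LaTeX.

The ratio is (3*k**2 + 12*k + 10)/(3*k**2 + 6*k + 1).
So A=1 and B=1, with C=k**2 + 2*k + 1/3.
Set up (1)·f(k+1) − (1)·f(k) − (k**2 + 2*k + 1/3) = 0.
Bound: deg f ≤ 3.
A polynomial solution: f(k) = k*(2*k**2 + 3*k - 3)/6.
So s_k = (B(k−1)f/C)·t_k = (k*(2*k**2 + 3*k - 3)/(2*(3*k**2 + 6*k + 1)))·t_k = k*(2*k**2 + 3*k - 3).
Verify: 6*k**2 + 12*k + 2 matches t_k.
Evaluate: s_(n+1) = 2*n**3 + 9*n**2 + 9*n + 2; subtract s_(2) = 22 ⇒ S(n) = 2*n**3 + 9*n**2 + 9*n - 20.

S(n) = 2 n^{3} + 9 n^{2} + 9 n - 20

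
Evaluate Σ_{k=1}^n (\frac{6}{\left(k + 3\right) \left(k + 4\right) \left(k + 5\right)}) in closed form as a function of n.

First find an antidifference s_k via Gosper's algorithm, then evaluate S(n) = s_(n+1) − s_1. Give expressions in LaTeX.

S(n) = \frac{3 n \left(n + 9\right)}{20 \left(n^{2} + 9 n + 20\right)}

Step 1: r(k) = (k + 3)/(k + 6).
Normal form (A,B,C) = (k + 3, k + 6, 1).
Set up (k + 3)·f(k+1) − (k + 5)·f(k) − (1) = 0.
d = 2 from the (1,1,0) case.
A polynomial solution: f(k) = k*(k + 7)/24.
Get s_k = R·t_k = k*(k + 7)/(4*(k + 3)*(k + 4)) with R(k) = B(k−1)f(k)/C(k) = k*(k + 5)*(k + 7)/24.
Δs = 6/(k**3 + 12*k**2 + 47*k + 60), as required.
Σ_(k=1)^n t_k = s_(n+1) − s_(1) = ((n**2 + 9*n + 8)/(4*(n**2 + 9*n + 20))) − (1/10), i.e. 3*n*(n + 9)/(20*(n**2 + 9*n + 20)).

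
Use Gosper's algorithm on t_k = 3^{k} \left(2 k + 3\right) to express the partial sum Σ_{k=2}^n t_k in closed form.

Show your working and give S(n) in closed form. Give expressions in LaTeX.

S(n) = 3 \cdot 3^{n} n + 3 \cdot 3^{n} - 18

The ratio is 3*(2*k + 5)/(2*k + 3).
Factor: A=3; B=1; C=k + 3/2.
Need (3)·f(k+1) − (1)·f(k) = k + 3/2.
From deg A=0, deg B=0, deg C=1: d=1.
Coefficient equations give f(k) = k/2.
R(k) = B(k−1)·f(k)/C(k) = k/(2*k + 3); s_k = R·t_k = 3**k*k.
Verify: 3**k*(2*k + 3) matches t_k.
Σ_(k=2)^n t_k = s_(n+1) − s_(2) = (3**(n + 1)*(n + 1)) − (18), i.e. 3*3**n*n + 3*3**n - 18.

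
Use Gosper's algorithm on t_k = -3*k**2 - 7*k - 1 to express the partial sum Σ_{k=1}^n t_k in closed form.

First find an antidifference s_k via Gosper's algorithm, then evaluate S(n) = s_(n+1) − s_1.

Step 1: r(k) = (3*k**2 + 13*k + 11)/(3*k**2 + 7*k + 1).
A = 1, B = 1, C = k**2 + 7*k/3 + 1/3.
Solve (1)·f(k+1) − (1)·f(k) = k**2 + 7*k/3 + 1/3.
deg f ≤ 3 (via 0,0,2).
A polynomial solution: f(k) = k*(k**2 + 2*k - 2)/3.
So s_k = (B(k−1)f/C)·t_k = (k*(k**2 + 2*k - 2)/(3*k**2 + 7*k + 1))·t_k = k*(-k**2 - 2*k + 2).
Verify: -3*k**2 - 7*k - 1 matches t_k.
Telescope: S(n) = s_(n+1) − s_(1) = -n**3 - 5*n**2 - 5*n - 1 − (-1) = n*(-n**2 - 5*n - 5).

S(n) = n*(-n**2 - 5*n - 5)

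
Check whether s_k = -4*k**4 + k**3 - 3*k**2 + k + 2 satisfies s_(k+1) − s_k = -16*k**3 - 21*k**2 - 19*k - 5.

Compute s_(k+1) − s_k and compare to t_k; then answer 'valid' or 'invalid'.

s_(k+1) = k - 4*(k + 1)**4 + (k + 1)**3 - 3*(k + 1)**2 + 3
s_(k+1) − s_k = -16*k**3 - 21*k**2 - 19*k - 5
(s_(k+1) − s_k) − t_k = 0

Valid: the claim telescopes to t_k.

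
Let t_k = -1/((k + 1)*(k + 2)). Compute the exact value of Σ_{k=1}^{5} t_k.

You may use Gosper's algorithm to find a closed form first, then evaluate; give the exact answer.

Ratio r(k) = (k + 1)/(k + 3).
Take A(k)=k + 1, B(k)=k + 3, C(k)=1.
Set up (k + 1)·f(k+1) − (k + 2)·f(k) − (1) = 0.
Degrees (1,1,0) ⇒ d ≤ 1.
Coefficient equations give f(k) = k.
Get s_k = R·t_k = -k/(k + 1) with R(k) = B(k−1)f(k)/C(k) = k*(k + 2).
s_(k+1) − s_k = -1/(k**2 + 3*k + 2) = t_k.
Sum = s_(6) − s_(1); s_(6) = -6/7, s_(1) = -1/2 ⇒ -5/14.

Σ = -5/14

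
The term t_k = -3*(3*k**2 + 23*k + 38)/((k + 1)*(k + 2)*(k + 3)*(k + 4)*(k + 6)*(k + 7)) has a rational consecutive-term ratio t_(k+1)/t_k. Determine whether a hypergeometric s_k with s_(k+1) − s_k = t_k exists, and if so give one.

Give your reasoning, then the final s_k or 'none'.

s_k = k*(-k**2 - 10*k - 27)/(6*(k**3 + 10*k**2 + 27*k + 18))

r(k) = (k + 1)*(k + 6)*(23*k + 3*(k + 1)**2 + 61)/((k + 5)*(k + 8)*(3*k**2 + 23*k + 38)) after simplifying.
A = k + 1, B = k + 8, C = k**3 + 38*k**2/3 + 51*k + 190/3.
Need (k + 1)·f(k+1) − (k + 7)·f(k) = k**3 + 38*k**2/3 + 51*k + 190/3.
deg f ≤ 6 (via 1,1,3).
A polynomial solution: f(k) = k*(k + 2)*(k + 4)*(k + 5)*(k**2 + 10*k + 27)/54.
R(k) = B(k−1)·f(k)/C(k) = k*(k + 2)*(k + 4)*(k + 7)*(k**2 + 10*k + 27)/(18*(3*k**2 + 23*k + 38)); s_k = R·t_k = k*(-k**2 - 10*k - 27)/(6*(k**3 + 10*k**2 + 27*k + 18)).
Verify: 3*(-3*k**2 - 23*k - 38)/(k**6 + 23*k**5 + 207*k**4 + 925*k**3 + 2144*k**2 + 2412*k + 1008) matches t_k.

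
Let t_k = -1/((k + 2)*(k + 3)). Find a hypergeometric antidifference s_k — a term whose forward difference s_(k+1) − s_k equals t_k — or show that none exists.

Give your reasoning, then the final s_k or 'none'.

s_k = -k/(2*k + 4)

Compute t_(k+1)/t_k: get (k + 2)/(k + 4).
Factor: A=k + 2; B=k + 4; C=1.
Key eq: (k + 2)·f(k+1) = (k + 3)·f(k) + (1).
Degrees (1,1,0) ⇒ d ≤ 1.
Solving with deg f ≤ 1: f(k) = k/2.
So s_k = (B(k−1)f/C)·t_k = (k*(k + 3)/2)·t_k = -k/(2*k + 4).
Verify: -1/(k**2 + 5*k + 6) matches t_k.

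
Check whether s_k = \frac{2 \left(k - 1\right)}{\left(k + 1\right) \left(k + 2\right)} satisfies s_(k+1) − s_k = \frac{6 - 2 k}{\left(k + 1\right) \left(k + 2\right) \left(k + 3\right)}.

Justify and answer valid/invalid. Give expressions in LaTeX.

valid (s_(k+1) − s_k reduces to t_k)

s_(k+1) = 2*k/((k + 2)*(k + 3))
s_(k+1) − s_k = 2*(3 - k)/(k**3 + 6*k**2 + 11*k + 6)
(s_(k+1) − s_k) − t_k = 0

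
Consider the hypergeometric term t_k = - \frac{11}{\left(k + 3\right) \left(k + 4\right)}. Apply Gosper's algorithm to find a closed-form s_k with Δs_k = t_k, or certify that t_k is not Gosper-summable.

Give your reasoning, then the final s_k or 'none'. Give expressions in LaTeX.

Compute t_(k+1)/t_k: get (k + 3)/(k + 5).
So A=k + 3 and B=k + 5, with C=1.
Key eq: (k + 3)·f(k+1) = (k + 4)·f(k) + (1).
d = 1 from the (1,1,0) case.
Coefficient equations give f(k) = k/3.
Certificate R = B(k−1)f/C = k*(k + 4)/3 gives s_k = -11*k/(3*k + 9).
Δs = -11/(k**2 + 7*k + 12), as required.

s_k = - \frac{11 k}{3 k + 9}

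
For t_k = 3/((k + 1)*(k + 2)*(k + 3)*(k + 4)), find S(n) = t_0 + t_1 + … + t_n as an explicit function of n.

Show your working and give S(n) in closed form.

Step 1: r(k) = (k + 1)/(k + 5).
So A=k + 1 and B=k + 5, with C=1.
Solve (k + 1)·f(k+1) − (k + 4)·f(k) = 1.
Degrees (1,1,0) ⇒ d ≤ 3.
A polynomial solution: f(k) = k*(k**2 + 6*k + 11)/18.
Certificate R = B(k−1)f/C = k*(k + 4)*(k**2 + 6*k + 11)/18 gives s_k = k*(k**2 + 6*k + 11)/(6*(k + 1)*(k + 2)*(k + 3)).
Verify: 3/(k**4 + 10*k**3 + 35*k**2 + 50*k + 24) matches t_k.
Evaluate: s_(n+1) = (n**3 + 9*n**2 + 26*n + 18)/(6*(n**3 + 9*n**2 + 26*n + 24)); subtract s_(0) = 0 ⇒ S(n) = (n**3 + 9*n**2 + 26*n + 18)/(6*(n**3 + 9*n**2 + 26*n + 24)).

S(n) = (n**3 + 9*n**2 + 26*n + 18)/(6*(n**3 + 9*n**2 + 26*n + 24))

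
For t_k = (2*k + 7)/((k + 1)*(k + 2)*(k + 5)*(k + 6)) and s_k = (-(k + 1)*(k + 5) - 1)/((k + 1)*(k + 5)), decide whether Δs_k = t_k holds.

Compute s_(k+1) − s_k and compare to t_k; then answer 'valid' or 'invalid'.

s_(k+1) = (-(k + 2)*(k + 6) - 1)/((k + 2)*(k + 6))
s_(k+1) − s_k = (2*k + 7)/(k**4 + 14*k**3 + 65*k**2 + 112*k + 60)
(s_(k+1) − s_k) − t_k = 0

valid (s_(k+1) − s_k reduces to t_k)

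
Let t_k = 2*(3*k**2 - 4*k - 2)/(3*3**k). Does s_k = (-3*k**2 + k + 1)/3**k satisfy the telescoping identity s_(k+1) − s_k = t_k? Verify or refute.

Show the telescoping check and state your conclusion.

Valid — Δs_k = t_k.

s_(k+1) = (k - 3*(k + 1)**2 + 2)/(3*3**k)
s_(k+1) − s_k = 2*(3*k**2 - 4*k - 2)/(3*3**k)
(s_(k+1) − s_k) − t_k = 0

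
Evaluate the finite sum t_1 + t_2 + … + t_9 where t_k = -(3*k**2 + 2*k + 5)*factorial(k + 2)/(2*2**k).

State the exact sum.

The ratio is (k + 3)*(2*k + 3*(k + 1)**2 + 7)/(2*(3*k**2 + 2*k + 5)).
A = k/2 + 3/2, B = 1, C = k**2 + 2*k/3 + 5/3.
Solve (k/2 + 3/2)·f(k+1) − (1)·f(k) = k**2 + 2*k/3 + 5/3.
Degrees (1,0,2) ⇒ d ≤ 1.
Coefficient equations give f(k) = 2*(3*k - 4)/3.
So s_k = (B(k−1)f/C)·t_k = (2*(3*k - 4)/(3*k**2 + 2*k + 5))·t_k = -(3*k - 4)*factorial(k + 2)/2**k.
s_(k+1) − s_k = -(3*k**2 + 2*k + 5)*factorial(k + 2)/(2*2**k) = t_k.
Sum = s_(10) − s_(1); s_(10) = -12162150, s_(1) = 3 ⇒ -12162153.

Σ = -12162153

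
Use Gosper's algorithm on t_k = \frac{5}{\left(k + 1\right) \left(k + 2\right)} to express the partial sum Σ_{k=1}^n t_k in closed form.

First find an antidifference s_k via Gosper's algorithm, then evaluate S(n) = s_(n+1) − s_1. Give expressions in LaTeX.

t_(k+1)/t_k = (k + 1)/(k + 3).
Factor: A=k + 1; B=k + 3; C=1.
Key eq: (k + 1)·f(k+1) = (k + 2)·f(k) + (1).
From deg A=1, deg B=1, deg C=0: d=1.
A polynomial solution: f(k) = k.
Then R = B(k−1)f/C = k*(k + 2), so s_k = R(k)·t_k = 5*k/(k + 1).
Δs = 5/(k**2 + 3*k + 2), as required.
s_(n+1) = 5*(n + 1)/(n + 2) and s_(1) = 5/2, so S(n) = 5*n/(2*(n + 2)).

S(n) = \frac{5 n}{2 \left(n + 2\right)}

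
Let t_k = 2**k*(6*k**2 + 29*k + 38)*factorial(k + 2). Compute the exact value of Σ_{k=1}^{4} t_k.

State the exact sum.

Ratio r(k) = 2*(6*k**3 + 59*k**2 + 196*k + 219)/(6*k**2 + 29*k + 38).
Factor: A=2*k + 6; B=1; C=k**2 + 29*k/6 + 19/3.
Set up (2*k + 6)·f(k+1) − (1)·f(k) − (k**2 + 29*k/6 + 19/3) = 0.
Degrees (1,0,2) ⇒ d ≤ 1.
A polynomial solution: f(k) = (3*k + 4)/6.
Get s_k = R·t_k = 2**k*(3*k + 4)*factorial(k + 2) with R(k) = B(k−1)f(k)/C(k) = (3*k + 4)/(6*k**2 + 29*k + 38).
Δs = 2**k*(6*k**2 + 29*k + 38)*factorial(k + 2), as required.
Telescoping: Σ = s_(5) − s_(1) = 3064320 − (84) = 3064236.

Σ = 3064236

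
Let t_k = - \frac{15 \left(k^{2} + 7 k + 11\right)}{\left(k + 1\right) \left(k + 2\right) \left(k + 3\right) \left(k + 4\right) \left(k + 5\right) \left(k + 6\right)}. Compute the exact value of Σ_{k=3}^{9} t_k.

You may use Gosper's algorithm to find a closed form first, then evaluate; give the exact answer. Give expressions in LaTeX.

r(k) = (k + 1)*(7*k + (k + 1)**2 + 18)/((k + 7)*(k**2 + 7*k + 11)) after simplifying.
Factor: A=k + 1; B=k + 7; C=k**2 + 7*k + 11.
f must satisfy (k + 1)·f(k+1) − (k + 6)·f(k) = k**2 + 7*k + 11.
Degrees (1,1,2) ⇒ d ≤ 5.
Solve for f: f(k) = k*(k + 2)*(k + 4)*(k**2 + 9*k + 23)/45 (degree 5 ≤ 5).
R(k) = B(k−1)·f(k)/C(k) = k*(k + 2)*(k + 4)*(k + 6)*(k**2 + 9*k + 23)/(45*(k**2 + 7*k + 11)); s_k = R·t_k = k*(-k**2 - 9*k - 23)/(3*(k**3 + 9*k**2 + 23*k + 15)).
Verify: 15*(-k**2 - 7*k - 11)/(k**6 + 21*k**5 + 175*k**4 + 735*k**3 + 1624*k**2 + 1764*k + 720) matches t_k.
Evaluate s at k=10 and k=3: -142/429 and -59/192; difference -217/9152.

Σ = -217/9152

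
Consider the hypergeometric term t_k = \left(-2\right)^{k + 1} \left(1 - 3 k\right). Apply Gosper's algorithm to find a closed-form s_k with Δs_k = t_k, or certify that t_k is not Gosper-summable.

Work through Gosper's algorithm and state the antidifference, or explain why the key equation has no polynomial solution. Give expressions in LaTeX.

Step 1: r(k) = 2*(-3*k - 2)/(3*k - 1).
Take A(k)=-2, B(k)=1, C(k)=k - 1/3.
Set up (-2)·f(k+1) − (1)·f(k) − (k - 1/3) = 0.
d = 1 from the (0,0,1) case.
Coefficient equations give f(k) = -(k - 1)/3.
So s_k = (B(k−1)f/C)·t_k = (-(k - 1)/(3*k - 1))·t_k = (-2)**(k + 1)*(k - 1).
Check: Δs_k = (-2)**(k + 1)*(1 - 3*k). ✓

s_k = \left(-2\right)^{k + 1} \left(k - 1\right)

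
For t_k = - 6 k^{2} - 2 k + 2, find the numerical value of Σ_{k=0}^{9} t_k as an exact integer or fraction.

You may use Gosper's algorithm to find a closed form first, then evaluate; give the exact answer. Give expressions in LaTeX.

Ratio r(k) = (k + 3*(k + 1)**2)/(3*k**2 + k - 1).
A = 1, B = 1, C = k**2 + k/3 - 1/3.
Key eq: (1)·f(k+1) = (1)·f(k) + (k**2 + k/3 - 1/3).
Degrees (0,0,2) ⇒ d ≤ 3.
A polynomial solution: f(k) = k*(k**2 - k - 1)/3.
Then R = B(k−1)f/C = k*(k**2 - k - 1)/(3*k**2 + k - 1), so s_k = R(k)·t_k = 2*k*(-k**2 + k + 1).
Verify: -6*k**2 - 2*k + 2 matches t_k.
Sum = s_(10) − s_(0); s_(10) = -1780, s_(0) = 0 ⇒ -1780.

Σ = -1780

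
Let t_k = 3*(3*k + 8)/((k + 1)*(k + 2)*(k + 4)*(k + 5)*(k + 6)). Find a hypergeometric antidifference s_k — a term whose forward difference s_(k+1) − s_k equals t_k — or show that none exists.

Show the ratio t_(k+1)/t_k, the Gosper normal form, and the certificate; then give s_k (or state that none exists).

The ratio is (k + 1)*(k + 4)*(3*k + 11)/((k + 3)*(k + 7)*(3*k + 8)).
Gosper form: A/B · C(k+1)/C(k) with A=k + 1, B=k + 7, C=k**2 + 17*k/3 + 8.
Key eq: (k + 1)·f(k+1) = (k + 6)·f(k) + (k**2 + 17*k/3 + 8).
d = 5 from the (1,1,2) case.
Match coefficients ⇒ f(k) = k*(k + 2)*(k + 3)*(k**2 + 10*k + 29)/60.
R(k) = B(k−1)·f(k)/C(k) = k*(k + 2)*(k + 6)*(k**2 + 10*k + 29)/(20*(3*k + 8)); s_k = R·t_k = 3*k*(k**2 + 10*k + 29)/(20*(k**3 + 10*k**2 + 29*k + 20)).
Verify: 3*(3*k + 8)/(k**5 + 18*k**4 + 121*k**3 + 372*k**2 + 508*k + 240) matches t_k.

s_k = 3*k*(k**2 + 10*k + 29)/(20*(k**3 + 10*k**2 + 29*k + 20))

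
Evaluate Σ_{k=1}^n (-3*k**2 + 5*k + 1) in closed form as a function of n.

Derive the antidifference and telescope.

Compute t_(k+1)/t_k: get (3*k**2 + k - 3)/(3*k**2 - 5*k - 1).
Normal form (A,B,C) = (1, 1, k**2 - 5*k/3 - 1/3).
Key eq: (1)·f(k+1) = (1)·f(k) + (k**2 - 5*k/3 - 1/3).
d = 3 from the (0,0,2) case.
A polynomial solution: f(k) = k*(k**2 - 4*k + 2)/3.
R(k) = B(k−1)·f(k)/C(k) = k*(k**2 - 4*k + 2)/(3*k**2 - 5*k - 1); s_k = R·t_k = k*(-k**2 + 4*k - 2).
Check: Δs_k = -3*k**2 + 5*k + 1. ✓
s_(n+1) = -n**3 + n**2 + 3*n + 1 and s_(1) = 1, so S(n) = n*(-n**2 + n + 3).

S(n) = n*(-n**2 + n + 3)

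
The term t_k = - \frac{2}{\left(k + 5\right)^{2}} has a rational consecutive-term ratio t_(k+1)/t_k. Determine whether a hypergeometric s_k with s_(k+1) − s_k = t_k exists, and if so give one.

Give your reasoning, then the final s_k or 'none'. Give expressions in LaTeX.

The ratio is (k + 5)**2/(k + 6)**2.
Gosper form: A/B · C(k+1)/C(k) with A=k**2 + 10*k + 25, B=k**2 + 12*k + 36, C=1.
f must satisfy (k**2 + 10*k + 25)·f(k+1) − (k**2 + 10*k + 25)·f(k) = 1.
From deg A=2, deg B=2, deg C=0: d=0.
f = c0 ⇒ A·f(k+1) − B(k−1)·f(k) − C = -1. The system {-1 = 0} is inconsistent; no antidifference.

none (Gosper's algorithm certifies no s_k)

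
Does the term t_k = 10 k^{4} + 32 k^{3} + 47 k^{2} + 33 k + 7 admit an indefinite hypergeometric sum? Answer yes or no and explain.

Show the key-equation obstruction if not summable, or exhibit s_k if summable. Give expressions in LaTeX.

Yes. s_k = k \left(2 k^{4} + 3 k^{3} + 3 k^{2} + k - 2\right).

Step 1: r(k) = (10*k**4 + 72*k**3 + 203*k**2 + 263*k + 129)/(10*k**4 + 32*k**3 + 47*k**2 + 33*k + 7).
So A=1 and B=1, with C=k**4 + 16*k**3/5 + 47*k**2/10 + 33*k/10 + 7/10.
Key eq: (1)·f(k+1) = (1)·f(k) + (k**4 + 16*k**3/5 + 47*k**2/10 + 33*k/10 + 7/10).
Degrees (0,0,4) ⇒ d ≤ 5.
A polynomial solution: f(k) = k*(2*k**4 + 3*k**3 + 3*k**2 + k - 2)/10.
Then R = B(k−1)f/C = k*(2*k**4 + 3*k**3 + 3*k**2 + k - 2)/(10*k**4 + 32*k**3 + 47*k**2 + 33*k + 7), so s_k = R(k)·t_k = k*(2*k**4 + 3*k**3 + 3*k**2 + k - 2).
s_(k+1) − s_k = 10*k**4 + 32*k**3 + 47*k**2 + 33*k + 7 = t_k.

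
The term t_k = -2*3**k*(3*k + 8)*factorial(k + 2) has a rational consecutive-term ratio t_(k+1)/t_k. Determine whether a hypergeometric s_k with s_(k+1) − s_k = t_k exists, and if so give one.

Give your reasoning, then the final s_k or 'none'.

s_k = -2*3**k*factorial(k + 2)

Compute t_(k+1)/t_k: get 3*(k + 3)*(3*k + 11)/(3*k + 8).
Normal form (A,B,C) = (3*k + 9, 1, k + 8/3).
f must satisfy (3*k + 9)·f(k+1) − (1)·f(k) = k + 8/3.
deg f ≤ 0 (via 1,0,1).
Solving with deg f ≤ 0: f(k) = 1/3.
Get s_k = R·t_k = -2*3**k*factorial(k + 2) with R(k) = B(k−1)f(k)/C(k) = 1/(3*k + 8).
s_(k+1) − s_k = -2*3**k*(3*k + 8)*factorial(k + 2) = t_k.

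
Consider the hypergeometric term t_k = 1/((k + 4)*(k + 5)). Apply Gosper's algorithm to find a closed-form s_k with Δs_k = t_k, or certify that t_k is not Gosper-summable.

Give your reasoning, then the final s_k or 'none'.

s_k = k/(4*(k + 4))

Compute t_(k+1)/t_k: get (k + 4)/(k + 6).
Factor: A=k + 4; B=k + 6; C=1.
Need (k + 4)·f(k+1) − (k + 5)·f(k) = 1.
Bound: deg f ≤ 1.
Solve for f: f(k) = k/4 (degree 1 ≤ 1).
So s_k = (B(k−1)f/C)·t_k = (k*(k + 5)/4)·t_k = k/(4*(k + 4)).
s_(k+1) − s_k = 1/(k**2 + 9*k + 20) = t_k.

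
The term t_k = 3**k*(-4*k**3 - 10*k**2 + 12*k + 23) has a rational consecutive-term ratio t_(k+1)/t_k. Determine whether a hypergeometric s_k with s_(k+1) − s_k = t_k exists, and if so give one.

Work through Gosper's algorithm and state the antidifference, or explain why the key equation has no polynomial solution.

Ratio r(k) = 3*(4*k**3 + 22*k**2 + 20*k - 21)/(4*k**3 + 10*k**2 - 12*k - 23).
So A=3 and B=1, with C=k**3 + 5*k**2/2 - 3*k - 23/4.
f must satisfy (3)·f(k+1) − (1)·f(k) = k**3 + 5*k**2/2 - 3*k - 23/4.
deg f ≤ 3 (via 0,0,3).
Solving with deg f ≤ 3: f(k) = (2*k**3 - 4*k**2 - 3*k - 4)/4.
So s_k = (B(k−1)f/C)·t_k = ((2*k**3 - 4*k**2 - 3*k - 4)/(4*k**3 + 10*k**2 - 12*k - 23))·t_k = 3**k*(-2*k**3 + 4*k**2 + 3*k + 4).
Check: Δs_k = 3**k*(-4*k**3 - 10*k**2 + 12*k + 23). ✓

s_k = 3**k*(-2*k**3 + 4*k**2 + 3*k + 4)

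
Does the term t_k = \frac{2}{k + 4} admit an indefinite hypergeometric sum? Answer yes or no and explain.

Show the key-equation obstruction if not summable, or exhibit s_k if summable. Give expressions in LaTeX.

Ratio r(k) = (k + 4)/(k + 5).
A = k + 4, B = k + 5, C = 1.
Key eq: (k + 4)·f(k+1) = (k + 4)·f(k) + (1).
From deg A=1, deg B=1, deg C=0: d=0.
f = c0 ⇒ A·f(k+1) − B(k−1)·f(k) − C = -1. The system {-1 = 0} is inconsistent; no antidifference.

No; the coefficient equations for f are inconsistent.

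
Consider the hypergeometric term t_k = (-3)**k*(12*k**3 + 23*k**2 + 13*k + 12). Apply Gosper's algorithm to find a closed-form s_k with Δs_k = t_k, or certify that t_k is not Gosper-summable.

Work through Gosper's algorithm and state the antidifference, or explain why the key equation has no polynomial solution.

s_k = (-3)**k*(-3*k**3 + k**2 + 2*k - 3)

r(k) = 3*(-12*k**3 - 59*k**2 - 95*k - 60)/(12*k**3 + 23*k**2 + 13*k + 12) after simplifying.
Factor: A=-3; B=1; C=k**3 + 23*k**2/12 + 13*k/12 + 1.
Key eq: (-3)·f(k+1) = (1)·f(k) + (k**3 + 23*k**2/12 + 13*k/12 + 1).
Bound: deg f ≤ 3.
Coefficient equations give f(k) = -(3*k**3 - k**2 - 2*k + 3)/12.
R(k) = B(k−1)·f(k)/C(k) = -(3*k**3 - k**2 - 2*k + 3)/(12*k**3 + 23*k**2 + 13*k + 12); s_k = R·t_k = (-3)**k*(-3*k**3 + k**2 + 2*k - 3).
Check: Δs_k = (-3)**k*(12*k**3 + 23*k**2 + 13*k + 12). ✓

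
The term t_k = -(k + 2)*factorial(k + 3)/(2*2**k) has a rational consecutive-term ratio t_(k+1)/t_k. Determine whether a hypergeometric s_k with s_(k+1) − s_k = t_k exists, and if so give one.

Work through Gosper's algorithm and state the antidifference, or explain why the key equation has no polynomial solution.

Step 1: r(k) = (k + 3)*(k + 4)/(2*(k + 2)).
So A=k/2 + 2 and B=1, with C=k + 2.
Set up (k/2 + 2)·f(k+1) − (1)·f(k) − (k + 2) = 0.
d = 0 from the (1,0,1) case.
Solving with deg f ≤ 0: f(k) = 2.
Get s_k = R·t_k = -factorial(k + 3)/2**k with R(k) = B(k−1)f(k)/C(k) = 2/(k + 2).
Δs = -(k + 2)*factorial(k + 3)/(2*2**k), as required.

s_k = -factorial(k + 3)/2**k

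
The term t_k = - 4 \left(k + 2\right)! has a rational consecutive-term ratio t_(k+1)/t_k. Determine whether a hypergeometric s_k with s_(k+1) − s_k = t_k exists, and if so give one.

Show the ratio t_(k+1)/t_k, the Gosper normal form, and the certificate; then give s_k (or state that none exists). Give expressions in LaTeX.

not Gosper-summable; s_k does not exist

Step 1: r(k) = k + 3.
Normal form (A,B,C) = (k + 3, 1, 1).
Set up (k + 3)·f(k+1) − (1)·f(k) − (1) = 0.
deg f ≤ -1 (via 1,0,0).
deg f ≤ -1 is impossible — no certificate.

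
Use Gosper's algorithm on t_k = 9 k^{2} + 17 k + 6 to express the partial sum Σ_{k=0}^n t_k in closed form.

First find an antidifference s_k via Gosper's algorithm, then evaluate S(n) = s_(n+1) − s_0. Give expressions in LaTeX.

S(n) = 3 n^{3} + 13 n^{2} + 16 n + 6

r(k) = (9*k**2 + 35*k + 32)/(9*k**2 + 17*k + 6) after simplifying.
Take A(k)=1, B(k)=1, C(k)=k**2 + 17*k/9 + 2/3.
f must satisfy (1)·f(k+1) − (1)·f(k) = k**2 + 17*k/9 + 2/3.
deg f ≤ 3 (via 0,0,2).
Match coefficients ⇒ f(k) = k*(3*k**2 + 4*k - 1)/9.
So s_k = (B(k−1)f/C)·t_k = (k*(3*k**2 + 4*k - 1)/(9*k**2 + 17*k + 6))·t_k = k*(3*k**2 + 4*k - 1).
Verify: 9*k**2 + 17*k + 6 matches t_k.
Evaluate: s_(n+1) = 3*n**3 + 13*n**2 + 16*n + 6; subtract s_(0) = 0 ⇒ S(n) = 3*n**3 + 13*n**2 + 16*n + 6.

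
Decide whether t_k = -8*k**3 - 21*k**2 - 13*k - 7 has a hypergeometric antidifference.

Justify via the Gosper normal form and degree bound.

Yes. s_k = k*(-2*k**3 - 3*k**2 + 2*k - 4).

Step 1: r(k) = (8*k**3 + 45*k**2 + 79*k + 49)/(8*k**3 + 21*k**2 + 13*k + 7).
A = 1, B = 1, C = k**3 + 21*k**2/8 + 13*k/8 + 7/8.
Solve (1)·f(k+1) − (1)·f(k) = k**3 + 21*k**2/8 + 13*k/8 + 7/8.
From deg A=0, deg B=0, deg C=3: d=4.
A polynomial solution: f(k) = k*(2*k**3 + 3*k**2 - 2*k + 4)/8.
Get s_k = R·t_k = k*(-2*k**3 - 3*k**2 + 2*k - 4) with R(k) = B(k−1)f(k)/C(k) = k*(2*k**3 + 3*k**2 - 2*k + 4)/(8*k**3 + 21*k**2 + 13*k + 7).
s_(k+1) − s_k = -8*k**3 - 21*k**2 - 13*k - 7 = t_k.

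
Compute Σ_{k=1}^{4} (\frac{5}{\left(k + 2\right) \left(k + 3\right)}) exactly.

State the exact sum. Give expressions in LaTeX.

Ratio r(k) = (k + 2)/(k + 4).
So A=k + 2 and B=k + 4, with C=1.
f must satisfy (k + 2)·f(k+1) − (k + 3)·f(k) = 1.
d = 1 from the (1,1,0) case.
Coefficient equations give f(k) = k/2.
So s_k = (B(k−1)f/C)·t_k = (k*(k + 3)/2)·t_k = 5*k/(2*(k + 2)).
Δs = 5/(k**2 + 5*k + 6), as required.
Telescoping: Σ = s_(5) − s_(1) = 25/14 − (5/6) = 20/21.

Σ = 20/21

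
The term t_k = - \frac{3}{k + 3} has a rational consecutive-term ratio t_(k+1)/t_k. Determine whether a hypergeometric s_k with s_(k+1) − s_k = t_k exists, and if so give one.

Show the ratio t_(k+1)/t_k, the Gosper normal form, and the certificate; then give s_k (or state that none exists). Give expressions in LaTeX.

r(k) = (k + 3)/(k + 4) after simplifying.
A = k + 3, B = k + 4, C = 1.
Solve (k + 3)·f(k+1) − (k + 3)·f(k) = 1.
Degrees (1,1,0) ⇒ d ≤ 0.
Generic f = c0 gives residual -1; -1 = 0 cannot hold, so t_k is not Gosper-summable.

no hypergeometric antidifference exists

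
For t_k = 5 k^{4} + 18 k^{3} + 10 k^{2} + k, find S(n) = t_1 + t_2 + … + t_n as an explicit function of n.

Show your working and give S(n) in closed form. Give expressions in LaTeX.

S(n) = n \left(n^{4} + 7 n^{3} + 14 n^{2} + 10 n + 2\right)

Ratio r(k) = (5*k**4 + 38*k**3 + 94*k**2 + 95*k + 34)/(k*(5*k**3 + 18*k**2 + 10*k + 1)).
Normal form (A,B,C) = (1, 1, k**4 + 18*k**3/5 + 2*k**2 + k/5).
Solve (1)·f(k+1) − (1)·f(k) = k**4 + 18*k**3/5 + 2*k**2 + k/5.
From deg A=0, deg B=0, deg C=4: d=5.
Solve for f: f(k) = k*(k - 1)*(k**3 + 3*k**2 - k - 1)/5 (degree 5 ≤ 5).
Then R = B(k−1)f/C = (k - 1)*(k**3 + 3*k**2 - k - 1)/(5*k**3 + 18*k**2 + 10*k + 1), so s_k = R(k)·t_k = k**5 + 2*k**4 - 4*k**3 + k.
s_(k+1) − s_k = k*(5*k**3 + 18*k**2 + 10*k + 1) = t_k.
s_(n+1) = n*(n**4 + 7*n**3 + 14*n**2 + 10*n + 2) and s_(1) = 0, so S(n) = n*(n**4 + 7*n**3 + 14*n**2 + 10*n + 2).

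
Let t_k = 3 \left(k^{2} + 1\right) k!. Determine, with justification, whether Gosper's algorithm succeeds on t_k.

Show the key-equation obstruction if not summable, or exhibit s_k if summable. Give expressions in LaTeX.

t_(k+1)/t_k = (k + 1)*((k + 1)**2 + 1)/(k**2 + 1).
So A=k + 1 and B=1, with C=k**2 + 1.
Solve (k + 1)·f(k+1) − (1)·f(k) = k**2 + 1.
Degrees (1,0,2) ⇒ d ≤ 1.
Coefficient equations give f(k) = k - 1.
So s_k = (B(k−1)f/C)·t_k = ((k - 1)/(k**2 + 1))·t_k = 3*(k - 1)*factorial(k).
s_(k+1) − s_k = 3*(k**2 + 1)*factorial(k) = t_k.

Yes. s_k = 3 \left(k - 1\right) k!.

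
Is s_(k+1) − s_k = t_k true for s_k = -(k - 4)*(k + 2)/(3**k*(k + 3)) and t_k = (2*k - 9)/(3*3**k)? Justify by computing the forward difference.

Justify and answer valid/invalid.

Invalid: residual (39 - 2*k**2)/(3*3**k*(k**2 + 7*k + 12)) ≠ 0.

s_(k+1) = (9 - k**2)/(3*3**k*(k + 4))
s_(k+1) − s_k = (2*k**3 + 3*k**2 - 39*k - 69)/(3*3**k*(k**2 + 7*k + 12))
(s_(k+1) − s_k) − t_k = (39 - 2*k**2)/(3*3**k*(k**2 + 7*k + 12))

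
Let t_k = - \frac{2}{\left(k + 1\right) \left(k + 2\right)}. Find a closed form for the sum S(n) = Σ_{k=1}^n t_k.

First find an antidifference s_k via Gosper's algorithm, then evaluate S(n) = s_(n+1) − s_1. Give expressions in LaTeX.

The ratio is (k + 1)/(k + 3).
Factor: A=k + 1; B=k + 3; C=1.
Set up (k + 1)·f(k+1) − (k + 2)·f(k) − (1) = 0.
deg f ≤ 1 (via 1,1,0).
Match coefficients ⇒ f(k) = k.
Then R = B(k−1)f/C = k*(k + 2), so s_k = R(k)·t_k = -2*k/(k + 1).
Verify: -2/(k**2 + 3*k + 2) matches t_k.
s_(n+1) = 2*(-n - 1)/(n + 2) and s_(1) = -1, so S(n) = -n/(n + 2).

S(n) = - \frac{n}{n + 2}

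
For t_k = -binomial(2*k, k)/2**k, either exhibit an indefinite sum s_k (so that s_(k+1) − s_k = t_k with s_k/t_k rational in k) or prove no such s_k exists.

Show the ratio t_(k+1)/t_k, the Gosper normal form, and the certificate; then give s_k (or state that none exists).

none — t_k is not Gosper-summable

The ratio is (2*k + 1)/(k + 1).
Factor: A=2*k + 1; B=k + 1; C=1.
Need (2*k + 1)·f(k+1) − (k)·f(k) = 1.
Bound: deg f ≤ -1.
d = -1 < 0 ⇒ no nonzero polynomial f; not summable.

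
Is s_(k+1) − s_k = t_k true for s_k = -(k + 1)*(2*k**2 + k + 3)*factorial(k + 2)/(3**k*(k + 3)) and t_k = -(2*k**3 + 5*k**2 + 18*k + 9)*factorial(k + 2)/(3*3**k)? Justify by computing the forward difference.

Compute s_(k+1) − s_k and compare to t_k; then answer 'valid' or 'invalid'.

Invalid: residual 2*(2*k**4 + 11*k**3 + 27*k**2 + 60*k + 18)*factorial(k + 2)/(3*3**k*(k + 3)*(k + 4)) ≠ 0.

s_(k+1) = -(k + 2)*(2*k**2 + 5*k + 6)*factorial(k + 3)/(3*3**k*(k + 4))
s_(k+1) − s_k = -(2*k**5 + 15*k**4 + 55*k**3 + 141*k**2 + 159*k + 72)*factorial(k + 2)/(3*3**k*(k + 3)*(k + 4))
(s_(k+1) − s_k) − t_k = 2*(2*k**4 + 11*k**3 + 27*k**2 + 60*k + 18)*factorial(k + 2)/(3*3**k*(k + 3)*(k + 4))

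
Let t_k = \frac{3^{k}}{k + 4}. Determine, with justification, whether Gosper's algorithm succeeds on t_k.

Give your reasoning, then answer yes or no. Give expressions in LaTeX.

No. Not Gosper-summable.

Ratio r(k) = 3*(k + 4)/(k + 5).
Take A(k)=3*k + 12, B(k)=k + 5, C(k)=1.
Key eq: (3*k + 12)·f(k+1) = (k + 4)·f(k) + (1).
d = -1 from the (1,1,0) case.
Bound -1 < 0, so the key equation has no polynomial solution.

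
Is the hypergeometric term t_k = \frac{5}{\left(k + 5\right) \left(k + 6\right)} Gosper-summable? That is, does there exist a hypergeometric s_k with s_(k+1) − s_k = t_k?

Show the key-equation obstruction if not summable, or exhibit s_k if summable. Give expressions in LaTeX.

Yes. s_k = \frac{k}{k + 5}.

Ratio r(k) = (k + 5)/(k + 7).
Take A(k)=k + 5, B(k)=k + 7, C(k)=1.
Key eq: (k + 5)·f(k+1) = (k + 6)·f(k) + (1).
d = 1 from the (1,1,0) case.
A polynomial solution: f(k) = k/5.
Then R = B(k−1)f/C = k*(k + 6)/5, so s_k = R(k)·t_k = k/(k + 5).
Verify: 5/(k**2 + 11*k + 30) matches t_k.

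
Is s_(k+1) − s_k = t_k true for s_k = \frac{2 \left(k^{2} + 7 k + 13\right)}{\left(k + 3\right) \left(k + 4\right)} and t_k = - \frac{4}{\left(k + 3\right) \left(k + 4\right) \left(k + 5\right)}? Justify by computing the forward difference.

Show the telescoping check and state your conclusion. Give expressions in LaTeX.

Valid: the claim telescopes to t_k.

s_(k+1) = 2*(7*k + (k + 1)**2 + 20)/((k + 4)*(k + 5))
s_(k+1) − s_k = -4/(k**3 + 12*k**2 + 47*k + 60)
(s_(k+1) − s_k) − t_k = 0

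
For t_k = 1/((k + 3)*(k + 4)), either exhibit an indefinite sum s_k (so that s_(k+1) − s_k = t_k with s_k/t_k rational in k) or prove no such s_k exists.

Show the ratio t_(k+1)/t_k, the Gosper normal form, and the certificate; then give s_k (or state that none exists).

s_k = k/(3*(k + 3))

The ratio is (k + 3)/(k + 5).
Gosper form: A/B · C(k+1)/C(k) with A=k + 3, B=k + 5, C=1.
f must satisfy (k + 3)·f(k+1) − (k + 4)·f(k) = 1.
Degrees (1,1,0) ⇒ d ≤ 1.
Solve for f: f(k) = k/3 (degree 1 ≤ 1).
Get s_k = R·t_k = k/(3*(k + 3)) with R(k) = B(k−1)f(k)/C(k) = k*(k + 4)/3.
s_(k+1) − s_k = 1/(k**2 + 7*k + 12) = t_k.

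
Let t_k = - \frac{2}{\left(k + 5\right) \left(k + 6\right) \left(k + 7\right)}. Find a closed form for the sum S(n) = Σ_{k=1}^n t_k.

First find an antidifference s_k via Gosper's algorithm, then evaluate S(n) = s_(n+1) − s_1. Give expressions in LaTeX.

S(n) = \frac{n \left(- n - 13\right)}{42 \left(n^{2} + 13 n + 42\right)}

Step 1: r(k) = (k + 5)/(k + 8).
Normal form (A,B,C) = (k + 5, k + 8, 1).
Set up (k + 5)·f(k+1) − (k + 7)·f(k) − (1) = 0.
d = 2 from the (1,1,0) case.
Solve for f: f(k) = k*(k + 11)/60 (degree 2 ≤ 2).
Certificate R = B(k−1)f/C = k*(k + 7)*(k + 11)/60 gives s_k = k*(-k - 11)/(30*(k + 5)*(k + 6)).
Δs = -2/(k**3 + 18*k**2 + 107*k + 210), as required.
Evaluate: s_(n+1) = (-n**2 - 13*n - 12)/(30*(n**2 + 13*n + 42)); subtract s_(1) = -1/105 ⇒ S(n) = n*(-n - 13)/(42*(n**2 + 13*n + 42)).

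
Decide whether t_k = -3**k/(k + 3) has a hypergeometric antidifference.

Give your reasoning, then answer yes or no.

t_(k+1)/t_k = 3*(k + 3)/(k + 4).
A = 3*k + 9, B = k + 4, C = 1.
Set up (3*k + 9)·f(k+1) − (k + 3)·f(k) − (1) = 0.
Bound: deg f ≤ -1.
Bound -1 < 0, so the key equation has no polynomial solution.

No; the degree bound rules out any f.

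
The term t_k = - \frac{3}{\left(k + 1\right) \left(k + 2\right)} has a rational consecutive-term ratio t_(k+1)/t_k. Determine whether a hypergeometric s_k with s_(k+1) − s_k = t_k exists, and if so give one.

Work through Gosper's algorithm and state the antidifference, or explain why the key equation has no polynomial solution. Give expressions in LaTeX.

Compute t_(k+1)/t_k: get (k + 1)/(k + 3).
Take A(k)=k + 1, B(k)=k + 3, C(k)=1.
Set up (k + 1)·f(k+1) − (k + 2)·f(k) − (1) = 0.
Degrees (1,1,0) ⇒ d ≤ 1.
Coefficient equations give f(k) = k.
Get s_k = R·t_k = -3*k/(k + 1) with R(k) = B(k−1)f(k)/C(k) = k*(k + 2).
Verify: -3/(k**2 + 3*k + 2) matches t_k.

s_k = - \frac{3 k}{k + 1}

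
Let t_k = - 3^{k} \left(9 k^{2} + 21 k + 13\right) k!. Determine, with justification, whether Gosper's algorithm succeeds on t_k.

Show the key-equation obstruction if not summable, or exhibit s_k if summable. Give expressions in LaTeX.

Step 1: r(k) = 3*(9*k**3 + 48*k**2 + 82*k + 43)/(9*k**2 + 21*k + 13).
Take A(k)=3*k + 3, B(k)=1, C(k)=k**2 + 7*k/3 + 13/9.
Key eq: (3*k + 3)·f(k+1) = (1)·f(k) + (k**2 + 7*k/3 + 13/9).
Bound: deg f ≤ 1.
Solving with deg f ≤ 1: f(k) = (3*k + 2)/9.
Get s_k = R·t_k = -3**k*(3*k + 2)*factorial(k) with R(k) = B(k−1)f(k)/C(k) = (3*k + 2)/(9*k**2 + 21*k + 13).
Δs = -3**k*(9*k**2 + 21*k + 13)*factorial(k), as required.

Yes. s_k = - 3^{k} \left(3 k + 2\right) k!.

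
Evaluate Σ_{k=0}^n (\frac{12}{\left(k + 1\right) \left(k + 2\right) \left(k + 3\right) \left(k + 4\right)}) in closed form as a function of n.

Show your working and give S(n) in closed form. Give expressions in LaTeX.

S(n) = \frac{2 \left(n^{3} + 9 n^{2} + 26 n + 18\right)}{3 \left(n^{3} + 9 n^{2} + 26 n + 24\right)}

r(k) = (k + 1)/(k + 5) after simplifying.
Normal form (A,B,C) = (k + 1, k + 5, 1).
Key eq: (k + 1)·f(k+1) = (k + 4)·f(k) + (1).
Bound: deg f ≤ 3.
Match coefficients ⇒ f(k) = k*(k**2 + 6*k + 11)/18.
Get s_k = R·t_k = 2*k*(k**2 + 6*k + 11)/(3*(k + 1)*(k + 2)*(k + 3)) with R(k) = B(k−1)f(k)/C(k) = k*(k + 4)*(k**2 + 6*k + 11)/18.
Check: Δs_k = 12/(k**4 + 10*k**3 + 35*k**2 + 50*k + 24). ✓
s_(n+1) = 2*(n**3 + 9*n**2 + 26*n + 18)/(3*(n**3 + 9*n**2 + 26*n + 24)) and s_(0) = 0, so S(n) = 2*(n**3 + 9*n**2 + 26*n + 18)/(3*(n**3 + 9*n**2 + 26*n + 24)).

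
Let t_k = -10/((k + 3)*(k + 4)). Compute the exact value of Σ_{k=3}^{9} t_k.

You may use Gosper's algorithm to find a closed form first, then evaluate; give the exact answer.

Σ = -35/39

Compute t_(k+1)/t_k: get (k + 3)/(k + 5).
Normal form (A,B,C) = (k + 3, k + 5, 1).
Need (k + 3)·f(k+1) − (k + 4)·f(k) = 1.
Bound: deg f ≤ 1.
Match coefficients ⇒ f(k) = k/3.
Get s_k = R·t_k = -10*k/(3*k + 9) with R(k) = B(k−1)f(k)/C(k) = k*(k + 4)/3.
Δs = -10/(k**2 + 7*k + 12), as required.
Sum = s_(10) − s_(3); s_(10) = -100/39, s_(3) = -5/3 ⇒ -35/39.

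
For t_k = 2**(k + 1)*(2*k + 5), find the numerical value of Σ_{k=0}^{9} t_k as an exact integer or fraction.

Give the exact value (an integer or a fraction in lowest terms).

Σ = 43006

r(k) = 2*(2*k + 7)/(2*k + 5) after simplifying.
Gosper form: A/B · C(k+1)/C(k) with A=2, B=1, C=k + 5/2.
Set up (2)·f(k+1) − (1)·f(k) − (k + 5/2) = 0.
deg f ≤ 1 (via 0,0,1).
Coefficient equations give f(k) = (2*k + 1)/2.
R(k) = B(k−1)·f(k)/C(k) = (2*k + 1)/(2*k + 5); s_k = R·t_k = 2**(k + 1)*(2*k + 1).
Δs = 2**(k + 1)*(2*k + 5), as required.
Σ_(k=0)^(9) t_k = s_(10) − s_(0) = 43008 − (2) = 43006.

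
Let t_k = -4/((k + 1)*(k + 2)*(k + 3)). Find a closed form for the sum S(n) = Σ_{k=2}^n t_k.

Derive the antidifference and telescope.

Step 1: r(k) = (k + 1)/(k + 4).
Normal form (A,B,C) = (k + 1, k + 4, 1).
f must satisfy (k + 1)·f(k+1) − (k + 3)·f(k) = 1.
deg f ≤ 2 (via 1,1,0).
Solve for f: f(k) = k*(k + 3)/4 (degree 2 ≤ 2).
R(k) = B(k−1)·f(k)/C(k) = k*(k + 3)**2/4; s_k = R·t_k = k*(-k - 3)/((k + 1)*(k + 2)).
Check: Δs_k = -4/(k**3 + 6*k**2 + 11*k + 6). ✓
Σ_(k=2)^n t_k = s_(n+1) − s_(2) = ((-n**2 - 5*n - 4)/(n**2 + 5*n + 6)) − (-5/6), i.e. (-n**2 - 5*n + 6)/(6*(n**2 + 5*n + 6)).

S(n) = (-n**2 - 5*n + 6)/(6*(n**2 + 5*n + 6))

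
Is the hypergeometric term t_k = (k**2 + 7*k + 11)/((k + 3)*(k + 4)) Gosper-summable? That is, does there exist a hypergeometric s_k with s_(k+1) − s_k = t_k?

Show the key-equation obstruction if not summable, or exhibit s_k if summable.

Yes. s_k = k*(3*k + 8)/(3*(k + 3)).

Ratio r(k) = (k + 3)*(7*k + (k + 1)**2 + 18)/((k + 5)*(k**2 + 7*k + 11)).
Gosper form: A/B · C(k+1)/C(k) with A=k + 3, B=k + 5, C=k**2 + 7*k + 11.
Need (k + 3)·f(k+1) − (k + 4)·f(k) = k**2 + 7*k + 11.
Bound: deg f ≤ 2.
Solving with deg f ≤ 2: f(k) = k*(3*k + 8)/3.
Get s_k = R·t_k = k*(3*k + 8)/(3*(k + 3)) with R(k) = B(k−1)f(k)/C(k) = k*(k + 4)*(3*k + 8)/(3*(k**2 + 7*k + 11)).
Verify: (k**2 + 7*k + 11)/(k**2 + 7*k + 12) matches t_k.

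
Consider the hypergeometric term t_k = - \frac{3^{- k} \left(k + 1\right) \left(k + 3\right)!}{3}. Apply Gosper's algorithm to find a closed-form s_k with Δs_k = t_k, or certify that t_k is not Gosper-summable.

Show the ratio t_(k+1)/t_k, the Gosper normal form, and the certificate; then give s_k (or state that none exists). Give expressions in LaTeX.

Ratio r(k) = (k + 2)*(k + 4)/(3*(k + 1)).
A = k/3 + 4/3, B = 1, C = k + 1.
Set up (k/3 + 4/3)·f(k+1) − (1)·f(k) − (k + 1) = 0.
From deg A=1, deg B=0, deg C=1: d=0.
Solving with deg f ≤ 0: f(k) = 3.
Certificate R = B(k−1)f/C = 3/(k + 1) gives s_k = -factorial(k + 3)/3**k.
Verify: -(k + 1)*factorial(k + 3)/(3*3**k) matches t_k.

s_k = - 3^{- k} \left(k + 3\right)!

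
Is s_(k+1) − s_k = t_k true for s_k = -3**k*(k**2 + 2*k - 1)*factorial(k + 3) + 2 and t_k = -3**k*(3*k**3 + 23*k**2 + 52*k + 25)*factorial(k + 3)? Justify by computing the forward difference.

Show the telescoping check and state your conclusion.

Valid: the claim telescopes to t_k.

s_(k+1) = -3**(k + 1)*(2*k + (k + 1)**2 + 1)*factorial(k + 4) + 2
s_(k+1) − s_k = -3**k*(3*k**3 + 23*k**2 + 52*k + 25)*factorial(k + 3)
(s_(k+1) − s_k) − t_k = 0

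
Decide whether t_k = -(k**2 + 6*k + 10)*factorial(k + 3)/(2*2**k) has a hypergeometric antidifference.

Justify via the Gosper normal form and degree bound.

The ratio is (k + 4)*(6*k + (k + 1)**2 + 16)/(2*(k**2 + 6*k + 10)).
A = k/2 + 2, B = 1, C = k**2 + 6*k + 10.
Solve (k/2 + 2)·f(k+1) − (1)·f(k) = k**2 + 6*k + 10.
deg f ≤ 1 (via 1,0,2).
Match coefficients ⇒ f(k) = 2*(k + 3).
Certificate R = B(k−1)f/C = 2*(k + 3)/(k**2 + 6*k + 10) gives s_k = -(k + 3)*factorial(k + 3)/2**k.
Check: Δs_k = -(k**2 + 6*k + 10)*factorial(k + 3)/(2*2**k). ✓

Yes. s_k = -(k + 3)*factorial(k + 3)/2**k.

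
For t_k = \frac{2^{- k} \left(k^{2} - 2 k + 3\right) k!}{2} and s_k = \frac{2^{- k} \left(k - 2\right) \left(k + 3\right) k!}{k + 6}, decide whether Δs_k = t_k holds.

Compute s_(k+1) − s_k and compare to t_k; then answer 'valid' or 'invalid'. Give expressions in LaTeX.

s_(k+1) = (k - 1)*(k + 4)*factorial(k + 1)/(2*2**k*(k + 7))
s_(k+1) − s_k = (k**4 + 8*k**3 + 7*k**2 - 12*k + 60)*factorial(k)/(2*2**k*(k + 6)*(k + 7))
(s_(k+1) − s_k) − t_k = -3*(k**3 + 4*k**2 - 11*k + 22)*factorial(k)/(2*2**k*(k + 6)*(k + 7))

Invalid: residual - \frac{3 \cdot 2^{- k} \left(k^{3} + 4 k^{2} - 11 k + 22\right) k!}{2 \left(k + 6\right) \left(k + 7\right)} ≠ 0.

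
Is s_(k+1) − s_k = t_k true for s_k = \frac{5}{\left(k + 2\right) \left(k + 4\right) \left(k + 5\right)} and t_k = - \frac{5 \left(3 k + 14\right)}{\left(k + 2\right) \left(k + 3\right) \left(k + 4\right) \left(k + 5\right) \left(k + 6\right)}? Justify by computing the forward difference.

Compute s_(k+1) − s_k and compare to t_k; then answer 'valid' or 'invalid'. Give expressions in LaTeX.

Invalid: residual \frac{20}{k^{5} + 20 k^{4} + 155 k^{3} + 580 k^{2} + 1044 k + 720} ≠ 0.

s_(k+1) = 5/((k + 3)*(k + 5)*(k + 6))
s_(k+1) − s_k = 5*(-3*k - 10)/(k**5 + 20*k**4 + 155*k**3 + 580*k**2 + 1044*k + 720)
(s_(k+1) − s_k) − t_k = 20/(k**5 + 20*k**4 + 155*k**3 + 580*k**2 + 1044*k + 720)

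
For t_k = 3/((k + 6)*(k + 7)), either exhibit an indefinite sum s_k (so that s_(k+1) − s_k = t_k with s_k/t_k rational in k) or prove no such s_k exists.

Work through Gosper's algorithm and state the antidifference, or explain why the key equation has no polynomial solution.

t_(k+1)/t_k = (k + 6)/(k + 8).
Gosper form: A/B · C(k+1)/C(k) with A=k + 6, B=k + 8, C=1.
Solve (k + 6)·f(k+1) − (k + 7)·f(k) = 1.
d = 1 from the (1,1,0) case.
Coefficient equations give f(k) = k/6.
Certificate R = B(k−1)f/C = k*(k + 7)/6 gives s_k = k/(2*(k + 6)).
Δs = 3/(k**2 + 13*k + 42), as required.

s_k = k/(2*(k + 6))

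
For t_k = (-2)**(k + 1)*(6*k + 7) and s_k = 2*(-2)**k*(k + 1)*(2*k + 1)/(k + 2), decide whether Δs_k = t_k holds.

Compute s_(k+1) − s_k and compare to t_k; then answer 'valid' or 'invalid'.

s_(k+1) = -(-2)**(k + 2)*(k + 2)*(2*k + 3)/(k + 3)
s_(k+1) − s_k = (-2)**(k + 1)*(6*k**3 + 31*k**2 + 50*k + 27)/(k**2 + 5*k + 6)
(s_(k+1) − s_k) − t_k = 6*(-2)**k*(2*k**2 + 7*k + 5)/(k**2 + 5*k + 6)

Invalid: residual 6*(-2)**k*(2*k**2 + 7*k + 5)/(k**2 + 5*k + 6) ≠ 0.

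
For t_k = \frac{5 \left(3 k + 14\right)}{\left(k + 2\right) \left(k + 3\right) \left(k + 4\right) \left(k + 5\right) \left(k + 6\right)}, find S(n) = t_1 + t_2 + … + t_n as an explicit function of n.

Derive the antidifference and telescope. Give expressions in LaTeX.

S(n) = \frac{5 n \left(n^{2} + 13 n + 54\right)}{72 \left(n^{3} + 13 n^{2} + 54 n + 72\right)}

Ratio r(k) = (k + 2)*(3*k + 17)/((k + 7)*(3*k + 14)).
So A=k + 2 and B=k + 7, with C=k + 14/3.
Key eq: (k + 2)·f(k+1) = (k + 6)·f(k) + (k + 14/3).
d = 4 from the (1,1,1) case.
A polynomial solution: f(k) = k*(k + 4)*(k**2 + 10*k + 31)/90.
R(k) = B(k−1)·f(k)/C(k) = k*(k + 4)*(k + 6)*(k**2 + 10*k + 31)/(30*(3*k + 14)); s_k = R·t_k = k*(k**2 + 10*k + 31)/(6*(k**3 + 10*k**2 + 31*k + 30)).
Check: Δs_k = 5*(3*k + 14)/(k**5 + 20*k**4 + 155*k**3 + 580*k**2 + 1044*k + 720). ✓
Evaluate: s_(n+1) = (n**3 + 13*n**2 + 54*n + 42)/(6*(n**3 + 13*n**2 + 54*n + 72)); subtract s_(1) = 7/72 ⇒ S(n) = 5*n*(n**2 + 13*n + 54)/(72*(n**3 + 13*n**2 + 54*n + 72)).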